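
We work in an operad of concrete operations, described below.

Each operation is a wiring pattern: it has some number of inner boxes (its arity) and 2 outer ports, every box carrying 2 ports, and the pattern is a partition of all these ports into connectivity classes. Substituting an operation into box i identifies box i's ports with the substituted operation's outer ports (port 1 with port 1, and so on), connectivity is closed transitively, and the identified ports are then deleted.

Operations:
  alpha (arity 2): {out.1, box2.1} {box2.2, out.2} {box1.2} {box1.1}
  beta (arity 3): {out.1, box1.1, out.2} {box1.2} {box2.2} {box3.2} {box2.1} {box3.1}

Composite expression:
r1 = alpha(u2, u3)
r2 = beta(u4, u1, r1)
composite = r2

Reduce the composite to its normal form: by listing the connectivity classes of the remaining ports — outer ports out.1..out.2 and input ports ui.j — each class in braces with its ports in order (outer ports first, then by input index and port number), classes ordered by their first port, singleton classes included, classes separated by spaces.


{out.1, out.2, u4.1} {u1.1} {u1.2} {u2.1} {u2.2} {u3.1} {u3.2} {u4.2}

Substituting into beta glues patterns; closure does the rest.
stage alpha: inputs (u2, u3), connectivity {out.1, u3.1} {out.2, u3.2} {u2.1} {u2.2}, out.j its boundary
stage beta: inputs (u4, u1, u2, u3), connectivity {out.1, out.2, u4.1} {u1.1} {u1.2} {u2.1} {u2.2} {u3.1} {u3.2} {u4.2}, out.j its boundary


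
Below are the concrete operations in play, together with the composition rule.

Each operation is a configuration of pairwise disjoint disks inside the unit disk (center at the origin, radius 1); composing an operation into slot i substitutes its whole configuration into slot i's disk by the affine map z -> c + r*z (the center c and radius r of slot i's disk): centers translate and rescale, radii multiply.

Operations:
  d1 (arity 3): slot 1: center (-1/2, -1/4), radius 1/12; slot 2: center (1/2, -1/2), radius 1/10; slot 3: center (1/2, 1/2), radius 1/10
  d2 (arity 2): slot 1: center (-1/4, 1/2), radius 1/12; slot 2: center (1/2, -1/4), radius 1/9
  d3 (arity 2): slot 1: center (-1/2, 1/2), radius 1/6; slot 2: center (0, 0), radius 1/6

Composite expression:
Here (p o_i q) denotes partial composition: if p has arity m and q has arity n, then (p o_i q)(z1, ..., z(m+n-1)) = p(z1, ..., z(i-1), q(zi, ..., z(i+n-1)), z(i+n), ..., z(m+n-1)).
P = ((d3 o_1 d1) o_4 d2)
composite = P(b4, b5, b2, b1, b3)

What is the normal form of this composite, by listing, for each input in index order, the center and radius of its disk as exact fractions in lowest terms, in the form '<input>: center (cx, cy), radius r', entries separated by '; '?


b1: center (-1/24, 1/12), radius 1/72; b2: center (-5/12, 7/12), radius 1/60; b3: center (1/12, -1/24), radius 1/54; b4: center (-7/12, 11/24), radius 1/72; b5: center (-5/12, 5/12), radius 1/60

Affine substitution under d3: radii multiply and b-centers shift.
input b4: applying the 2 nested substitutions gives center (-7/12, 11/24), radius 1/72
input b5: applying the 2 nested substitutions gives center (-5/12, 5/12), radius 1/60
input b2: applying the 2 nested substitutions gives center (-5/12, 7/12), radius 1/60
input b1: applying the 2 nested substitutions gives center (-1/24, 1/12), radius 1/72
input b3: applying the 2 nested substitutions gives center (1/12, -1/24), radius 1/54


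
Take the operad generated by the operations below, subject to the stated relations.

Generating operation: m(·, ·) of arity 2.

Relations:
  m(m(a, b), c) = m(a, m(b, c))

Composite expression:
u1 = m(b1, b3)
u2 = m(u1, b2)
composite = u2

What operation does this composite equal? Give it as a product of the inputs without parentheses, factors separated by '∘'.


b1 ∘ b3 ∘ b2

Associativity of m dissolves the nesting; only the b-input order survives.
m(b1, b3) linearizes to b1 ∘ b3
m(m(b1, b3), b2) linearizes to b1 ∘ b3 ∘ b2


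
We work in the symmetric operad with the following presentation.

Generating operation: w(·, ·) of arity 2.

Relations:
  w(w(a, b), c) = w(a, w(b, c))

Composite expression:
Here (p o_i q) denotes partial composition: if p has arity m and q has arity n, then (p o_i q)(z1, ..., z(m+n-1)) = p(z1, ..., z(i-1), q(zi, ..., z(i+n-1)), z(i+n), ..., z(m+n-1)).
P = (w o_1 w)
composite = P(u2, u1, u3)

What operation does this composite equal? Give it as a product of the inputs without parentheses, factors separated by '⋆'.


u2 ⋆ u1 ⋆ u3

Key point: w is associative — brackets drop, the u-order remains.
w(u2, u1) unparenthesizes to u2 ⋆ u1
w(w(u2, u1), u3) unparenthesizes to u2 ⋆ u1 ⋆ u3


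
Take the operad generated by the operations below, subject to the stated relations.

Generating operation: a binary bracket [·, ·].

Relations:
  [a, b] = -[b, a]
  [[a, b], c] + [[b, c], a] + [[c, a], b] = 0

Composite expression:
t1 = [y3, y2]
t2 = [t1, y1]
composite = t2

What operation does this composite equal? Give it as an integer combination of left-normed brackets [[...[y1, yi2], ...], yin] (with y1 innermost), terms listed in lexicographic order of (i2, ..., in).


[[y1, y2], y3] - [[y1, y3], y2]

Skip Jacobi rewriting: expand, keep y1-initial words, read off terms.
Composite bracket: [[y3, y2], y1]
Under [a, b] = ab - ba we get 4 signed associative words (2^2 = 4).
Collect the words opening with y1:
  the word y1y2y3 carries sign +1 and contributes +[[y1, y2], y3]
  the word y1y3y2 carries sign -1 and contributes -[[y1, y3], y2]


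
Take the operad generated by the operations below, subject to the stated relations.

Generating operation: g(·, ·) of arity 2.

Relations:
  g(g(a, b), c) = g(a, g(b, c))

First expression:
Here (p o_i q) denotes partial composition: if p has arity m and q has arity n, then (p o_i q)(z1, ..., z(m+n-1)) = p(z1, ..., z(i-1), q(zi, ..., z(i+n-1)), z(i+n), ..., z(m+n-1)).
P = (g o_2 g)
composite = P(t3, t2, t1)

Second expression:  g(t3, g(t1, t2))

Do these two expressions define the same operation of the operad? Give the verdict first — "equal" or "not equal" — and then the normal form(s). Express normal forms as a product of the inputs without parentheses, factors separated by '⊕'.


not equal; the first gives t3 ⊕ t2 ⊕ t1 and the second t3 ⊕ t1 ⊕ t2

In normal form, the first expression is t3 ⊕ t2 ⊕ t1
In normal form, the second expression is t3 ⊕ t1 ⊕ t2
Different reductions; not equal.


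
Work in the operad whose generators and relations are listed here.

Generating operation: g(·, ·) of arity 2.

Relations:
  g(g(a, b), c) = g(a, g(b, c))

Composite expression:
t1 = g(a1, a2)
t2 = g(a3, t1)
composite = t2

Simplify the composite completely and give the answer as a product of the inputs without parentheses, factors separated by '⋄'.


a3 ⋄ a1 ⋄ a2

All parenthesizations of g agree; list the a-inputs left to right.
g(a1, a2) collapses to a1 ⋄ a2
g(a3, g(a1, a2)) collapses to a3 ⋄ a1 ⋄ a2


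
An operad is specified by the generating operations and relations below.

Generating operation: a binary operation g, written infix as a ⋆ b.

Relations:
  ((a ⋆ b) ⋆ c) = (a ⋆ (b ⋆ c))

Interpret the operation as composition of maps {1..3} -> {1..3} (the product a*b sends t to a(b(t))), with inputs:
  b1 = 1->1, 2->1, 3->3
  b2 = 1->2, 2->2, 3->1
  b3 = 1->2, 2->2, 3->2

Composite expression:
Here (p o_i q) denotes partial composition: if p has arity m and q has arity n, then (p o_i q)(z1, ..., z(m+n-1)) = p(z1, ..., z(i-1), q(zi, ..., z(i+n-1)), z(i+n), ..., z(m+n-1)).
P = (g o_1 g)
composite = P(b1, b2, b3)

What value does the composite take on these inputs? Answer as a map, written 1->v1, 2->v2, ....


1->1, 2->1, 3->1

(b1 ⋆ b2) = 1->1, 2->1, 3->1
((b1 ⋆ b2) ⋆ b3) = 1->1, 2->1, 3->1


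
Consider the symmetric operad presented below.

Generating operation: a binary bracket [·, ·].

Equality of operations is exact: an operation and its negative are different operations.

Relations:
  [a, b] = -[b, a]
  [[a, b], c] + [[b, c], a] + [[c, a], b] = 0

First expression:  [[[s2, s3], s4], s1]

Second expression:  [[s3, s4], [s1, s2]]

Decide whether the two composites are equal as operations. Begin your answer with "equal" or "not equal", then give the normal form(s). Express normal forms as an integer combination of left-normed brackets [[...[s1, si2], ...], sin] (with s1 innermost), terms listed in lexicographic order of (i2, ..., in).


not equal: they reduce to -[[[s1, s2], s3], s4] + [[[s1, s3], s2], s4] + [[[s1, s4], s2], s3] - [[[s1, s4], s3], s2] and -[[[s1, s2], s3], s4] + [[[s1, s2], s4], s3]

In normal form, the first expression is -[[[s1, s2], s3], s4] + [[[s1, s3], s2], s4] + [[[s1, s4], s2], s3] - [[[s1, s4], s3], s2]
In normal form, the second expression is -[[[s1, s2], s3], s4] + [[[s1, s2], s4], s3]
No match — not equal.


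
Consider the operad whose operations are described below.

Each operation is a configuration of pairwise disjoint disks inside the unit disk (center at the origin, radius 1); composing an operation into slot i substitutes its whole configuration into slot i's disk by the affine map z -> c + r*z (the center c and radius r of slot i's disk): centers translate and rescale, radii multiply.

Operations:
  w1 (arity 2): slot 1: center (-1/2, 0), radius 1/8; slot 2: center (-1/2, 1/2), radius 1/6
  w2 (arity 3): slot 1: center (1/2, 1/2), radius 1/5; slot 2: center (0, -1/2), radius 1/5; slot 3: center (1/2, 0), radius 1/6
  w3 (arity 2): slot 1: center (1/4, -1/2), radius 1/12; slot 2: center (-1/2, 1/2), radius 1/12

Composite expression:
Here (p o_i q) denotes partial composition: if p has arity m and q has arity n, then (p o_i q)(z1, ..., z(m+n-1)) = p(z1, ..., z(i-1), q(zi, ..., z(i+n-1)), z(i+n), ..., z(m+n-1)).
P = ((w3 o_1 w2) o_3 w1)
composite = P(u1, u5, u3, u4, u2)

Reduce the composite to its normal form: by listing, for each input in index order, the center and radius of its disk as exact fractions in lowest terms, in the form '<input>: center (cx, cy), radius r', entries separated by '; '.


Only the slot chain above each u matters under w3; compose those maps.
u1: after 2 affine steps, its disk has center (7/24, -11/24), radius 1/60
u5: after 2 affine steps, its disk has center (1/4, -13/24), radius 1/60
u3: after 3 affine steps, its disk has center (41/144, -1/2), radius 1/576
u4: after 3 affine steps, its disk has center (41/144, -71/144), radius 1/432
u2: after 1 affine step, its disk has center (-1/2, 1/2), radius 1/12

u1: center (7/24, -11/24), radius 1/60; u2: center (-1/2, 1/2), radius 1/12; u3: center (41/144, -1/2), radius 1/576; u4: center (41/144, -71/144), radius 1/432; u5: center (1/4, -13/24), radius 1/60


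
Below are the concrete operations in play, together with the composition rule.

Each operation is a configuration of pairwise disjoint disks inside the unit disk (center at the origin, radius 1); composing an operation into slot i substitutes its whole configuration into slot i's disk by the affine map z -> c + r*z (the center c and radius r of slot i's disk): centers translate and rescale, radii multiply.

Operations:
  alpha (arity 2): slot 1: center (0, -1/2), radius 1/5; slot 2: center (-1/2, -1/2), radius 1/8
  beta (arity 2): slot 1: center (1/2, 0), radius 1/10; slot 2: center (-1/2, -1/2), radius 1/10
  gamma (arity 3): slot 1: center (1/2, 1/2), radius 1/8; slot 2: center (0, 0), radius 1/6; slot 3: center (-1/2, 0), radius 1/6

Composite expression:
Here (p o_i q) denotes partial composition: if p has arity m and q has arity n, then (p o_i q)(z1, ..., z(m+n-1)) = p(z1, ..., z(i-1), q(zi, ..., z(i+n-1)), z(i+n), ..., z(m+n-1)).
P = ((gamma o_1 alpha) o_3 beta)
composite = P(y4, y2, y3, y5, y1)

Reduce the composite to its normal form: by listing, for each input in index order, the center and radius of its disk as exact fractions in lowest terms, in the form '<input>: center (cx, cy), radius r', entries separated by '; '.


y1: center (-1/2, 0), radius 1/6; y2: center (7/16, 7/16), radius 1/64; y3: center (1/12, 0), radius 1/60; y4: center (1/2, 7/16), radius 1/40; y5: center (-1/12, -1/12), radius 1/60

Below gamma, radii multiply path by path; the y-disk centers shift.
for y4, the 2-step affine chain lands on center (1/2, 7/16), radius 1/40
for y2, the 2-step affine chain lands on center (7/16, 7/16), radius 1/64
for y3, the 2-step affine chain lands on center (1/12, 0), radius 1/60
for y5, the 2-step affine chain lands on center (-1/12, -1/12), radius 1/60
for y1, the 1-step affine chain lands on center (-1/2, 0), radius 1/6


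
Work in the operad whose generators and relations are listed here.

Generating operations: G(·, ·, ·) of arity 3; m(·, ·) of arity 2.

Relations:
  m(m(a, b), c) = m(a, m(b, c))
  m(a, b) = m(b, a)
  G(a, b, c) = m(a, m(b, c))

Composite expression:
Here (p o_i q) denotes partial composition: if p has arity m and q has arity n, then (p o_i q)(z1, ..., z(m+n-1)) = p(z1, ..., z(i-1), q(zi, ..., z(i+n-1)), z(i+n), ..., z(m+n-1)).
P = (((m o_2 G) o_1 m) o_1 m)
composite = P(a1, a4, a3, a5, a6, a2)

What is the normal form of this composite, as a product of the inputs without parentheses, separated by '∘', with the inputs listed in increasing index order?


a1 ∘ a2 ∘ a3 ∘ a4 ∘ a5 ∘ a6

With m associative and commutative, the a-input set is all that matters.
m(a1, a4) linearizes to a1 ∘ a4
m(m(a1, a4), a3) linearizes to a1 ∘ a4 ∘ a3
G(a5, a6, a2) linearizes to a5 ∘ a6 ∘ a2
m(m(m(a1, a4), a3), G(a5, a6, a2)) linearizes to a1 ∘ a4 ∘ a3 ∘ a5 ∘ a6 ∘ a2
reordering the factors by index: a1 ∘ a2 ∘ a3 ∘ a4 ∘ a5 ∘ a6


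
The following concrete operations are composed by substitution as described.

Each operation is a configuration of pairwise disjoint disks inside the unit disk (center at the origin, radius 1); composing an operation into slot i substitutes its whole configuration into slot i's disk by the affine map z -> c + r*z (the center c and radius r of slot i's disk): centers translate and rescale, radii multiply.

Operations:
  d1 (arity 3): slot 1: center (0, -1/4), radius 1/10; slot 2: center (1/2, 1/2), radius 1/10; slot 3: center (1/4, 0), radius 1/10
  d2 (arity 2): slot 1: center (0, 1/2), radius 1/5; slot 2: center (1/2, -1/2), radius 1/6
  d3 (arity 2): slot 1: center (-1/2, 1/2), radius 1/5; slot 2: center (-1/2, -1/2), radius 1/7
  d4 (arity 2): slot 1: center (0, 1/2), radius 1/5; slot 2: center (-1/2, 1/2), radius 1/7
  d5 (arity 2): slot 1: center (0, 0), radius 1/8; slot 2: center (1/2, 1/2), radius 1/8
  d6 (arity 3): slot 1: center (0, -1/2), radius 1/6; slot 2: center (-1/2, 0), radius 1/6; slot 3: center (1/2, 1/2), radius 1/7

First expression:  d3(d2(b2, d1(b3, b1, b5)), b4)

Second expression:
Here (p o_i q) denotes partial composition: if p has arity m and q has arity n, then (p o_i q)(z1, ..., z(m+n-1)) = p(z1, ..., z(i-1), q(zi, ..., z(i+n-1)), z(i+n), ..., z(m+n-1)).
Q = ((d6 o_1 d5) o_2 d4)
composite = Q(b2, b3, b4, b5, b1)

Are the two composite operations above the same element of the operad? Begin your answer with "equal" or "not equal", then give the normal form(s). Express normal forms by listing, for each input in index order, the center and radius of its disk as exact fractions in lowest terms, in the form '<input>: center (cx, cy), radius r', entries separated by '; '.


not equal: they reduce to b1: center (-23/60, 5/12), radius 1/300; b2: center (-1/2, 3/5), radius 1/25; b3: center (-2/5, 47/120), radius 1/300; b4: center (-1/2, -1/2), radius 1/7; b5: center (-47/120, 2/5), radius 1/300 and b1: center (1/2, 1/2), radius 1/7; b2: center (0, -1/2), radius 1/48; b3: center (1/12, -13/32), radius 1/240; b4: center (7/96, -13/32), radius 1/336; b5: center (-1/2, 0), radius 1/6

In normal form, the first expression is b1: center (-23/60, 5/12), radius 1/300; b2: center (-1/2, 3/5), radius 1/25; b3: center (-2/5, 47/120), radius 1/300; b4: center (-1/2, -1/2), radius 1/7; b5: center (-47/120, 2/5), radius 1/300
In normal form, the second expression is b1: center (1/2, 1/2), radius 1/7; b2: center (0, -1/2), radius 1/48; b3: center (1/12, -13/32), radius 1/240; b4: center (7/96, -13/32), radius 1/336; b5: center (-1/2, 0), radius 1/6
Distinct normal forms: not equal.


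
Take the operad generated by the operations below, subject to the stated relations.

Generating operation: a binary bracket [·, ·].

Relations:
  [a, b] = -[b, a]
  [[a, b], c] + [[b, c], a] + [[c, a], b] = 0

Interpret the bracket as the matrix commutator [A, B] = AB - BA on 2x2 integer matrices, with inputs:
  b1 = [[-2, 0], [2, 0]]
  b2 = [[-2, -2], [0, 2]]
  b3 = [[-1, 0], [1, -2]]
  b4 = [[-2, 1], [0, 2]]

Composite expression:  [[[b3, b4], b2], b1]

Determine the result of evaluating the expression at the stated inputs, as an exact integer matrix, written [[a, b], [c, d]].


[[16, 16], [0, -16]]

[b3, b4] = [[-1, 1], [-4, 1]]
[[b3, b4], b2] = [[-8, 8], [16, 8]]
[[[b3, b4], b2], b1] = [[16, 16], [0, -16]]


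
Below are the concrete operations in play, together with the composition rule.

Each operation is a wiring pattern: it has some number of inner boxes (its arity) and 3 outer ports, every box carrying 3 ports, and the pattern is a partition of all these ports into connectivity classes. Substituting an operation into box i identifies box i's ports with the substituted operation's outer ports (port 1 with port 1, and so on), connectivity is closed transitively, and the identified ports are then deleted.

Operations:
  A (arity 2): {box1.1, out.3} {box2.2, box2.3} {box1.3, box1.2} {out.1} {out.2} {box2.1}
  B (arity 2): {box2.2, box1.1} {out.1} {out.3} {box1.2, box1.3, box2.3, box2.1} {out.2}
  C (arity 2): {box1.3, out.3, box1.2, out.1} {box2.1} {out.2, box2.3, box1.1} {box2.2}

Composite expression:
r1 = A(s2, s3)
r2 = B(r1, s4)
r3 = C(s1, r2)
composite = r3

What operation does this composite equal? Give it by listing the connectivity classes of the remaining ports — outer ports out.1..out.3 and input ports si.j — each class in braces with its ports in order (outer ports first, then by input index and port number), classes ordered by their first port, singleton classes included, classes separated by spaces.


{out.1, out.3, s1.2, s1.3} {out.2, s1.1} {s2.1, s4.1, s4.3} {s2.2, s2.3} {s3.1} {s3.2, s3.3} {s4.2}


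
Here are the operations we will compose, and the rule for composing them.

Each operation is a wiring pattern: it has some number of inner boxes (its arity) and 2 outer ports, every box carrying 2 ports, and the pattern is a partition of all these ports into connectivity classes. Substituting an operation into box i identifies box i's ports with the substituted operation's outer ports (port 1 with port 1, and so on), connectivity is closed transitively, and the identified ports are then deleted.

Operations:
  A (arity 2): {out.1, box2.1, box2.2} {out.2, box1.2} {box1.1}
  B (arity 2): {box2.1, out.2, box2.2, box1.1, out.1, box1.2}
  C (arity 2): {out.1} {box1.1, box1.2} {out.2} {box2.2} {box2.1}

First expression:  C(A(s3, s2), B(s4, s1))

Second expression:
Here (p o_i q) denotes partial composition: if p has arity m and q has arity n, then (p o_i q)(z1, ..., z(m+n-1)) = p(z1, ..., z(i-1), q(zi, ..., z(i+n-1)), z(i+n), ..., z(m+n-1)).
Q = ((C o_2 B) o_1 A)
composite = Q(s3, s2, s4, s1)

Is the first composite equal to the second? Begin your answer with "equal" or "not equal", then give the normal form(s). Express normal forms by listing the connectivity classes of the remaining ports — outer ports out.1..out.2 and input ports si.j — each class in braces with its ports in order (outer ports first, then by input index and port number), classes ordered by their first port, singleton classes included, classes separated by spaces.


equal — both sides give {out.1} {out.2} {s1.1, s1.2, s4.1, s4.2} {s2.1, s2.2, s3.2} {s3.1}


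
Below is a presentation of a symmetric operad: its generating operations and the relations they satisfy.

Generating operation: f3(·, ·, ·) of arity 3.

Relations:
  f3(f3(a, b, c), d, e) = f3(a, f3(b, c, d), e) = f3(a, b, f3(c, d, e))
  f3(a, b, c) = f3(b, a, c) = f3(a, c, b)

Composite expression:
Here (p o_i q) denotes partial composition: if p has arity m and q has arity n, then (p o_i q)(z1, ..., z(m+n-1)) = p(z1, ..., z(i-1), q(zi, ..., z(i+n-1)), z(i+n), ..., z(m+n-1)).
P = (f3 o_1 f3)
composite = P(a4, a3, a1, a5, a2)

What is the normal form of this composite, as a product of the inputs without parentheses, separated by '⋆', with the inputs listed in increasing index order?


a1 ⋆ a2 ⋆ a3 ⋆ a4 ⋆ a5

Reordering under f3 is free, so list the a-inputs canonically.
f3(a4, a3, a1) linearizes to a4 ⋆ a3 ⋆ a1
f3(f3(a4, a3, a1), a5, a2) linearizes to a4 ⋆ a3 ⋆ a1 ⋆ a5 ⋆ a2
putting the inputs in ascending order: a1 ⋆ a2 ⋆ a3 ⋆ a4 ⋆ a5


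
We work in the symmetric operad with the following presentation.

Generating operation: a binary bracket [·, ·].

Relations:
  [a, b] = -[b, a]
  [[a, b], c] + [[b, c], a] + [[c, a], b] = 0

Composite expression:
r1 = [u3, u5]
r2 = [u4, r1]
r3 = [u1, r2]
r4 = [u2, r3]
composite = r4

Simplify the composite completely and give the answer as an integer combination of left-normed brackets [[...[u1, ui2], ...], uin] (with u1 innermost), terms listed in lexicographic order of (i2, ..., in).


[[[[u1, u3], u5], u4], u2] - [[[[u1, u4], u3], u5], u2] + [[[[u1, u4], u5], u3], u2] - [[[[u1, u5], u3], u4], u2]

In the tensor algebra, words opening u1 carry the u1-anchored form.
Composite bracket: [u2, [u1, [u4, [u3, u5]]]]
Expanding via [a, b] = ab - ba: 16 signed words (2^4 = 16).
Words beginning with u1 determine it all:
  word u1u3u5u4u2 has sign +1, contributing +[[[[u1, u3], u5], u4], u2]
  word u1u4u3u5u2 has sign -1, contributing -[[[[u1, u4], u3], u5], u2]
  word u1u4u5u3u2 has sign +1, contributing +[[[[u1, u4], u5], u3], u2]
  word u1u5u3u4u2 has sign -1, contributing -[[[[u1, u5], u3], u4], u2]


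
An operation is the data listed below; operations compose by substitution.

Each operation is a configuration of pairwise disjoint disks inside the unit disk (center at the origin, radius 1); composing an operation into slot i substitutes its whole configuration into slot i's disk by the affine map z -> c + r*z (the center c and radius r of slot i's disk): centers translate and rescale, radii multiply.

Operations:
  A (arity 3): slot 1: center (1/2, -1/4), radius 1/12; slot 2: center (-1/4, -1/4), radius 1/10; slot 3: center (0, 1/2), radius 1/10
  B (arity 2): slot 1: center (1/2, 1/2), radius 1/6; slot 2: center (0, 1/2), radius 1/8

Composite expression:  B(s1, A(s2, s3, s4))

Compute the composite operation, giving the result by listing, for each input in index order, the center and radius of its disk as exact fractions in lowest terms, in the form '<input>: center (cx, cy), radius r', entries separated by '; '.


s1: center (1/2, 1/2), radius 1/6; s2: center (1/16, 15/32), radius 1/96; s3: center (-1/32, 15/32), radius 1/80; s4: center (0, 9/16), radius 1/80


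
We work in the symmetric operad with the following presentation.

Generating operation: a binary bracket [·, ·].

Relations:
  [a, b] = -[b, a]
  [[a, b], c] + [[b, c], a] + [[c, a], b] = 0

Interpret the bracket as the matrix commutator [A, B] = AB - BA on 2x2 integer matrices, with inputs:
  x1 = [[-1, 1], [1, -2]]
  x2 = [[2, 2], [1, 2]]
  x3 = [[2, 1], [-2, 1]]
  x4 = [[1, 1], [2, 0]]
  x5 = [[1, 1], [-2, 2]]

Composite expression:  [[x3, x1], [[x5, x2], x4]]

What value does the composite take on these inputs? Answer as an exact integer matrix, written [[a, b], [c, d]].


[x3, x1] = [[3, 0], [-3, -3]]
[x5, x2] = [[5, -2], [1, -5]]
[[x5, x2], x4] = [[-5, 12], [-19, 5]]
[[x3, x1], [[x5, x2], x4]] = [[36, 72], [144, -36]]

[[36, 72], [144, -36]]


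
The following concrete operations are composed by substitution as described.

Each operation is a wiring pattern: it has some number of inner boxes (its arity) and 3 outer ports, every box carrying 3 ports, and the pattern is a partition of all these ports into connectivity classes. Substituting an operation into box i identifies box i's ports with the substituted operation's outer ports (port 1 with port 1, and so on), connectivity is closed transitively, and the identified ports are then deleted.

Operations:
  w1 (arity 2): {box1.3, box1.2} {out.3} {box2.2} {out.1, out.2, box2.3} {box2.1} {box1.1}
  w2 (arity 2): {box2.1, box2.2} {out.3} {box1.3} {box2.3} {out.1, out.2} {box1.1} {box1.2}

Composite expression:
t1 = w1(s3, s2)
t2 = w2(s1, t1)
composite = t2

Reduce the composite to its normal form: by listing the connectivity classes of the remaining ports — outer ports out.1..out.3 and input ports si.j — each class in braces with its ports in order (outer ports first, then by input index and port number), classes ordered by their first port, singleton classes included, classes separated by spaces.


{out.1, out.2} {out.3} {s1.1} {s1.2} {s1.3} {s2.1} {s2.2} {s2.3} {s3.1} {s3.2, s3.3}

After gluing at w2, chains via deleted ports link the s-ports.
through w1, on inputs (s3, s2): {out.1, out.2, s2.3} {out.3} {s2.1} {s2.2} {s3.1} {s3.2, s3.3} (out.j = stage outer ports)
through w2, on inputs (s1, s3, s2): {out.1, out.2} {out.3} {s1.1} {s1.2} {s1.3} {s2.1} {s2.2} {s2.3} {s3.1} {s3.2, s3.3} (out.j = stage outer ports)


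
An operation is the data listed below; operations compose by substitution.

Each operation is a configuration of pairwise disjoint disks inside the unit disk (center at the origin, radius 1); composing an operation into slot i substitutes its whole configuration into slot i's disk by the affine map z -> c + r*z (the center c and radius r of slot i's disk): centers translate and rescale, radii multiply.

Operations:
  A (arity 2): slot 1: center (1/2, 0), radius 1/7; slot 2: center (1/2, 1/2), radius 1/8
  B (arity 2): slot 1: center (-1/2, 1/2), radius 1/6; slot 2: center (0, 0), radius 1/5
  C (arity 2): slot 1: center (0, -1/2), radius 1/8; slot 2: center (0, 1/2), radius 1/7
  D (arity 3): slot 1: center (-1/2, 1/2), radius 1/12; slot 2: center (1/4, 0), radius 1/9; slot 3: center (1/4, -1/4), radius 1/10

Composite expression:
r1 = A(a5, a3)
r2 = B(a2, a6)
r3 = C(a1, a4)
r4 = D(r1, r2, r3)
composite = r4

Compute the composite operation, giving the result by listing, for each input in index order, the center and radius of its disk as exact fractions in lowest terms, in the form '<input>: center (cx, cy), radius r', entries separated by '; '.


a1: center (1/4, -3/10), radius 1/80; a2: center (7/36, 1/18), radius 1/54; a3: center (-11/24, 13/24), radius 1/96; a4: center (1/4, -1/5), radius 1/70; a5: center (-11/24, 1/2), radius 1/84; a6: center (1/4, 0), radius 1/45

Nesting under D composes maps z -> c + r*z down each a-path.
tracing a5 down its 2-map path: center (-11/24, 1/2), radius 1/84
tracing a3 down its 2-map path: center (-11/24, 13/24), radius 1/96
tracing a2 down its 2-map path: center (7/36, 1/18), radius 1/54
tracing a6 down its 2-map path: center (1/4, 0), radius 1/45
tracing a1 down its 2-map path: center (1/4, -3/10), radius 1/80
tracing a4 down its 2-map path: center (1/4, -1/5), radius 1/70


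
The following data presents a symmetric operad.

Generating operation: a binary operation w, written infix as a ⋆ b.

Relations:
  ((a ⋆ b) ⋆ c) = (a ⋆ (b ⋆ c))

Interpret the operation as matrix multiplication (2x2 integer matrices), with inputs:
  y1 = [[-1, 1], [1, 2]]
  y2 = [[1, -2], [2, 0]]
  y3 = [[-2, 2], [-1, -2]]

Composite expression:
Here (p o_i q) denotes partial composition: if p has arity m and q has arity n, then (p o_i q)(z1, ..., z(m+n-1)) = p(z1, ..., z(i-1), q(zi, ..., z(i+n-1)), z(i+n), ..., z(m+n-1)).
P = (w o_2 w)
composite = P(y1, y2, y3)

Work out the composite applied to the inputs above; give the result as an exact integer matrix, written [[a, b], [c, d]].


[[-4, -2], [-8, 14]]


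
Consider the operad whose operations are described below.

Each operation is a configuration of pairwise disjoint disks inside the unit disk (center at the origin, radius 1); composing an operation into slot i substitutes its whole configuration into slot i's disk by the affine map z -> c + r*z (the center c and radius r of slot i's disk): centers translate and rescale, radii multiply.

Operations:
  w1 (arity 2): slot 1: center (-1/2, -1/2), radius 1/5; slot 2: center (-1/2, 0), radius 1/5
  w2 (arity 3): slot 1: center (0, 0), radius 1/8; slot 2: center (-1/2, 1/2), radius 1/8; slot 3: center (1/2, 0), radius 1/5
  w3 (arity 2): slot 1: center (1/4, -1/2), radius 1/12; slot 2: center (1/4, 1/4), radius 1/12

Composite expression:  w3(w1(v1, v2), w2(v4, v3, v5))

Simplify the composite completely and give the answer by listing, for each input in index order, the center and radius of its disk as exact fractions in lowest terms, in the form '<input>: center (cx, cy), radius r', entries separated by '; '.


v1: center (5/24, -13/24), radius 1/60; v2: center (5/24, -1/2), radius 1/60; v3: center (5/24, 7/24), radius 1/96; v4: center (1/4, 1/4), radius 1/96; v5: center (7/24, 1/4), radius 1/60

Affine substitution under w3: radii multiply and v-centers shift.
input v1: applying the 2 nested substitutions gives center (5/24, -13/24), radius 1/60
input v2: applying the 2 nested substitutions gives center (5/24, -1/2), radius 1/60
input v4: applying the 2 nested substitutions gives center (1/4, 1/4), radius 1/96
input v3: applying the 2 nested substitutions gives center (5/24, 7/24), radius 1/96
input v5: applying the 2 nested substitutions gives center (7/24, 1/4), radius 1/60


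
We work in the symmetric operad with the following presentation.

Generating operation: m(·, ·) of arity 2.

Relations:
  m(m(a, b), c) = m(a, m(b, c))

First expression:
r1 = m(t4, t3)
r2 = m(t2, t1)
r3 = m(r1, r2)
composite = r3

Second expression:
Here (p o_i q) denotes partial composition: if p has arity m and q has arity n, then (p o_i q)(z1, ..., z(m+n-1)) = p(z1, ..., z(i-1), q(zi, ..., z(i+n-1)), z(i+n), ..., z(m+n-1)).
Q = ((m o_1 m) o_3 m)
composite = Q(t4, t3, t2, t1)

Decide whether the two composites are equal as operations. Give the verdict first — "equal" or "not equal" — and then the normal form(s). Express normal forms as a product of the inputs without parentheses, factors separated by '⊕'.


equal; both compose to t4 ⊕ t3 ⊕ t2 ⊕ t1

Reducing the first expression gives t4 ⊕ t3 ⊕ t2 ⊕ t1
Reducing the second expression gives t4 ⊕ t3 ⊕ t2 ⊕ t1
The forms coincide; equal.


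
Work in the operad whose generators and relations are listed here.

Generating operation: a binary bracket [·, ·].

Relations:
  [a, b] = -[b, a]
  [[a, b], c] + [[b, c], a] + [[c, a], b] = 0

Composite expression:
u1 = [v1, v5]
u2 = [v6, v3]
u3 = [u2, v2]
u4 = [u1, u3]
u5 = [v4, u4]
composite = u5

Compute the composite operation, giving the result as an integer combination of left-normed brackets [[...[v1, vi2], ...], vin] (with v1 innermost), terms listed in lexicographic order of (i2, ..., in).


-[[[[[v1, v5], v2], v3], v6], v4] + [[[[[v1, v5], v2], v6], v3], v4] + [[[[[v1, v5], v3], v6], v2], v4] - [[[[[v1, v5], v6], v3], v2], v4]

Antisymmetry and Jacobi reduce to v1-anchored left-normed brackets.
Composite bracket: [v4, [[v1, v5], [[v6, v3], v2]]]
Expanding via [a, b] = ab - ba: 32 signed words (2^5 = 32).
The v1-initial words carry the normal form:
  from v1v5v2v3v6v4, sign -1: term -[[[[[v1, v5], v2], v3], v6], v4]
  from v1v5v2v6v3v4, sign +1: term +[[[[[v1, v5], v2], v6], v3], v4]
  from v1v5v3v6v2v4, sign +1: term +[[[[[v1, v5], v3], v6], v2], v4]
  from v1v5v6v3v2v4, sign -1: term -[[[[[v1, v5], v6], v3], v2], v4]


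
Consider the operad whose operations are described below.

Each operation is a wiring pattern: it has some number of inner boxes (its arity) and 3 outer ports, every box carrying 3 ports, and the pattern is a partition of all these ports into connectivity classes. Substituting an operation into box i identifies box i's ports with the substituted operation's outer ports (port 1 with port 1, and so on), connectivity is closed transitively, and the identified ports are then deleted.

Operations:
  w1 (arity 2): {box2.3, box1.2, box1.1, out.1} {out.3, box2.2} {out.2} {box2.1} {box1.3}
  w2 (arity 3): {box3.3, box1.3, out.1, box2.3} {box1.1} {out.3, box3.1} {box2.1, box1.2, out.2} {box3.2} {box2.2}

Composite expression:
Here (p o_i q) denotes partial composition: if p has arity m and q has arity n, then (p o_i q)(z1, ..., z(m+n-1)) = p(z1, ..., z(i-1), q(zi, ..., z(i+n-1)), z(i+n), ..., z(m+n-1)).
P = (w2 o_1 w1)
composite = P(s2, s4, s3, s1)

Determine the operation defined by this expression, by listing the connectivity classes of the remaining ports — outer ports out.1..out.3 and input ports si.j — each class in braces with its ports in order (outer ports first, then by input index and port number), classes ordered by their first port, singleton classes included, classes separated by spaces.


{out.1, s1.3, s3.3, s4.2} {out.2, s3.1} {out.3, s1.1} {s1.2} {s2.1, s2.2, s4.3} {s2.3} {s3.2} {s4.1}


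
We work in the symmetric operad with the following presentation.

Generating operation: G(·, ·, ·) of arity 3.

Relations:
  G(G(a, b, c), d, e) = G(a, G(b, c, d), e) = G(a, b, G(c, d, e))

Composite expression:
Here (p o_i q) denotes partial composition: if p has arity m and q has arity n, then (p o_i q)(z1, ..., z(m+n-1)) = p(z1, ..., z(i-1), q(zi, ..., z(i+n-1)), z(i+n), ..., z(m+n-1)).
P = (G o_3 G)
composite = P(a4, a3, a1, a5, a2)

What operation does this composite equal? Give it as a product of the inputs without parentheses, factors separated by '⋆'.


a4 ⋆ a3 ⋆ a1 ⋆ a5 ⋆ a2


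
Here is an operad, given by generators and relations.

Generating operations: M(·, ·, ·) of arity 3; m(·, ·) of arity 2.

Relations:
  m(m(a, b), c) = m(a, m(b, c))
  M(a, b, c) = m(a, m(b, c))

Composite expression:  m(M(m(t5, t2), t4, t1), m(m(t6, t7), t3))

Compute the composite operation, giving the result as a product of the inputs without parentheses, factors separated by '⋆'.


t5 ⋆ t2 ⋆ t4 ⋆ t1 ⋆ t6 ⋆ t7 ⋆ t3

All parenthesizations of m agree; list the t-inputs left to right.
m(t5, t2) unparenthesizes to t5 ⋆ t2
M(m(t5, t2), t4, t1) unparenthesizes to t5 ⋆ t2 ⋆ t4 ⋆ t1
m(t6, t7) unparenthesizes to t6 ⋆ t7
m(m(t6, t7), t3) unparenthesizes to t6 ⋆ t7 ⋆ t3
m(M(m(t5, t2), t4, t1), m(m(t6, t7), t3)) unparenthesizes to t5 ⋆ t2 ⋆ t4 ⋆ t1 ⋆ t6 ⋆ t7 ⋆ t3


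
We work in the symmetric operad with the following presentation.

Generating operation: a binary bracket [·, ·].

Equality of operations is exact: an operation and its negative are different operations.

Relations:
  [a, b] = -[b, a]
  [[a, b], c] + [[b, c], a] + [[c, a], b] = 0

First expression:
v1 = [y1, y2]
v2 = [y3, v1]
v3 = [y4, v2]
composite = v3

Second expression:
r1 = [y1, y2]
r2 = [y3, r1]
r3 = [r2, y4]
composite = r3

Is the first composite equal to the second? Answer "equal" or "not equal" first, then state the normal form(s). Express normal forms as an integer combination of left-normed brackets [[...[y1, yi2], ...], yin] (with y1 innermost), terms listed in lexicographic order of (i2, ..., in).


not equal — first [[[y1, y2], y3], y4], second -[[[y1, y2], y3], y4]

The first composite normalizes to [[[y1, y2], y3], y4]
The second composite normalizes to -[[[y1, y2], y3], y4]
The forms do not match — not equal.


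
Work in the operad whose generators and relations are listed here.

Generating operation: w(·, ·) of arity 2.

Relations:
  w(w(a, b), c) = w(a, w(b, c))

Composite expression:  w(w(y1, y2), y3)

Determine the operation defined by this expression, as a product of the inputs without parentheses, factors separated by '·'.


y1 · y2 · y3


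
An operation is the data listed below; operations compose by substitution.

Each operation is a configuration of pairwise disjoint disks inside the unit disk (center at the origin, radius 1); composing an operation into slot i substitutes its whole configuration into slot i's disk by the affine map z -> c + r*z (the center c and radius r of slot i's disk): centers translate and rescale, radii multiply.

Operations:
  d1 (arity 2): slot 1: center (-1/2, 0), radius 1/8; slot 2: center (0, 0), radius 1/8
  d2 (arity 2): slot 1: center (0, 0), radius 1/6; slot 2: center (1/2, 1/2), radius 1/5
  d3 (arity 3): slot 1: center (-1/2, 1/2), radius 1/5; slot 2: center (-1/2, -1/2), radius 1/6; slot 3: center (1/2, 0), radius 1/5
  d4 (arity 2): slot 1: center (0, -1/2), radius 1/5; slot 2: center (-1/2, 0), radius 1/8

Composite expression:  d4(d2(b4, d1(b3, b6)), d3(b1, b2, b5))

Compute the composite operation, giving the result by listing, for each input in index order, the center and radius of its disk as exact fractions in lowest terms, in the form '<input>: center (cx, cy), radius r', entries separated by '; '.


b1: center (-9/16, 1/16), radius 1/40; b2: center (-9/16, -1/16), radius 1/48; b3: center (2/25, -2/5), radius 1/200; b4: center (0, -1/2), radius 1/30; b5: center (-7/16, 0), radius 1/40; b6: center (1/10, -2/5), radius 1/200


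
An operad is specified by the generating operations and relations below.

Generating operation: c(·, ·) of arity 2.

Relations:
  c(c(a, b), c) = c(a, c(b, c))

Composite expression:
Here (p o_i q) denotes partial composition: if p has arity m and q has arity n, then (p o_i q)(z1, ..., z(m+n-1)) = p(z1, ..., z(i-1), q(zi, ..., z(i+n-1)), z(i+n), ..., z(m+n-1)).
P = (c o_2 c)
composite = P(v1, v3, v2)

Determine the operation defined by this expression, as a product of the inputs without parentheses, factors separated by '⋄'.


v1 ⋄ v3 ⋄ v2

Every regrouping of c is equal, so read the v-inputs in written order.
c(v3, v2) unparenthesizes to v3 ⋄ v2
c(v1, c(v3, v2)) unparenthesizes to v1 ⋄ v3 ⋄ v2


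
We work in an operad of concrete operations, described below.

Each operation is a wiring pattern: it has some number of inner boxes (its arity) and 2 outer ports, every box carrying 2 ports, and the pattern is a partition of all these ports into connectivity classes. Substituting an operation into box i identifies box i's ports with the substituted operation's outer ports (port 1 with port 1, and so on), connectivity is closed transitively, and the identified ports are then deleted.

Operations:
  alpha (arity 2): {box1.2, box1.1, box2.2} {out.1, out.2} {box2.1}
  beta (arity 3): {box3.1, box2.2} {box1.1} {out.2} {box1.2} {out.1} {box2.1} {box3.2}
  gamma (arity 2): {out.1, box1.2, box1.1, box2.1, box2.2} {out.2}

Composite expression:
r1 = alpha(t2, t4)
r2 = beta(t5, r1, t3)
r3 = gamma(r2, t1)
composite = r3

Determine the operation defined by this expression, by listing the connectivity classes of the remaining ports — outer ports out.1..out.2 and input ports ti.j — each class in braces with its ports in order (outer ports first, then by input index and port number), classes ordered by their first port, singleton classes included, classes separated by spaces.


{out.1, t1.1, t1.2} {out.2} {t2.1, t2.2, t4.2} {t3.1} {t3.2} {t4.1} {t5.1} {t5.2}

Treat the ports identified at gamma as solder joints: merge, then drop.
through alpha, on inputs (t2, t4): {out.1, out.2} {t2.1, t2.2, t4.2} {t4.1} (out.j = stage outer ports)
through beta, on inputs (t5, t2, t4, t3): {out.1} {out.2} {t2.1, t2.2, t4.2} {t3.1} {t3.2} {t4.1} {t5.1} {t5.2} (out.j = stage outer ports)
through gamma, on inputs (t5, t2, t4, t3, t1): {out.1, t1.1, t1.2} {out.2} {t2.1, t2.2, t4.2} {t3.1} {t3.2} {t4.1} {t5.1} {t5.2} (out.j = stage outer ports)


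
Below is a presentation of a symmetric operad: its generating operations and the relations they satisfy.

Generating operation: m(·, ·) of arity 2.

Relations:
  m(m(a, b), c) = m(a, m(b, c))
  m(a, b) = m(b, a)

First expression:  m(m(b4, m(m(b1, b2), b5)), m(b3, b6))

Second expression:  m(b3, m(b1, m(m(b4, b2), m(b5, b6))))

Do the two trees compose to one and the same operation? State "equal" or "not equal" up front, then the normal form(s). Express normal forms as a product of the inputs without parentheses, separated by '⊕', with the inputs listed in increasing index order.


equal — both sides give b1 ⊕ b2 ⊕ b3 ⊕ b4 ⊕ b5 ⊕ b6

Reducing the first expression gives b1 ⊕ b2 ⊕ b3 ⊕ b4 ⊕ b5 ⊕ b6
Reducing the second expression gives b1 ⊕ b2 ⊕ b3 ⊕ b4 ⊕ b5 ⊕ b6
The normal forms match — equal.
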